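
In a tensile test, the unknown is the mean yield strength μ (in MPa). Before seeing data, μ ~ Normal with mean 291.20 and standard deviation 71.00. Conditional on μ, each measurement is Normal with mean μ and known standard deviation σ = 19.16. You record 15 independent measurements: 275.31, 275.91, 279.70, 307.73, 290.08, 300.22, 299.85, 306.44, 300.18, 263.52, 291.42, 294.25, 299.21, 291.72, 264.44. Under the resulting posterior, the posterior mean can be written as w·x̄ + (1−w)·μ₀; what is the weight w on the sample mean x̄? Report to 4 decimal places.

For Normal data with known variance σ², a Normal(μ₀, σ₀²) prior on μ is conjugate. Posterior precision = 1/σ₀² + n/σ²; posterior mean is the precision-weighted average of μ₀ and x̄.
σ₀² = 71.00² = 5041, σ² = 19.16² = 367.1056. Prior precision 1/σ₀² = 1/5041; data precision n/σ² = 15/367.1056.
w = (n/σ²)/(1/σ₀² + n/σ²) = n·σ₀²/(σ² + n·σ₀²) = 15·5041/(367.1056 + 15·5041) = 75615/75982.1056 = 0.9952.

0.9952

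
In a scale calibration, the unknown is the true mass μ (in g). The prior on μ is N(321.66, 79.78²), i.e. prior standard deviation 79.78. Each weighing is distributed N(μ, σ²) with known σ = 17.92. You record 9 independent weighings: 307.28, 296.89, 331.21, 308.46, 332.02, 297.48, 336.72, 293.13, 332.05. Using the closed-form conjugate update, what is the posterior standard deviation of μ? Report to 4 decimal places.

For Normal data with known variance σ², a Normal(μ₀, σ₀²) prior on μ is conjugate. Posterior precision = 1/σ₀² + n/σ²; posterior mean is the precision-weighted average of μ₀ and x̄.
σ₀² = 79.78² = 6364.8484, σ² = 17.92² = 321.1264; σ² + n·σ₀² = 321.1264 + 9·6364.8484 = 57604.762.
Posterior precision = 1/σ₀² + n/σ² = 1/6364.8484 + 9/321.1264 = (σ² + n·σ₀²)/(σ₀²σ²) = 57604.762/(6364.8484·321.1264); posterior variance σₙ² = σ₀²σ²/(σ² + n·σ₀²) = 6364.8484·321.1264/57604.762 = 35.481804.
Posterior SD = √σₙ² = √(6364.8484·321.1264/57604.762) = 5.9567.

5.9567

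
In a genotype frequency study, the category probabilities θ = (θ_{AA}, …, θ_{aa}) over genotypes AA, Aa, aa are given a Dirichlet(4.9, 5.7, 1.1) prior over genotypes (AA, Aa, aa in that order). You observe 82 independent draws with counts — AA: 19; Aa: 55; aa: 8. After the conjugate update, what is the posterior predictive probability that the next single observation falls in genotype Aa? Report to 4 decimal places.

The Dirichlet prior is conjugate to the Multinomial likelihood: each posterior αⱼ = prior αⱼ + observed count nⱼ.
Posterior concentration: (23.9, 60.7, 9.1), total = 93.7.
P(next = Aa | data) = α_{Aa}/Σα = 0.6478.

0.6478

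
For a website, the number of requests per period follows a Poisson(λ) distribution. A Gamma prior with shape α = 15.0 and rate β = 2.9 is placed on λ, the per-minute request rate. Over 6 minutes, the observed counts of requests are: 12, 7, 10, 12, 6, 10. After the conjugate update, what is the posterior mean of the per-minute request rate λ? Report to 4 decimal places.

With a Gamma(shape α, rate β) prior, the Poisson likelihood is conjugate: the posterior is Gamma(α + ΣXᵢ, β + n).
Sum of counts S = 57 over n = 6 minutes.
Posterior: Gamma(α+S, β+n) = Gamma(15.0+57, 2.9+6) = Gamma(72.0, 8.9).
Posterior mean = α/β = 72.0/8.9 = 8.0899.

8.0899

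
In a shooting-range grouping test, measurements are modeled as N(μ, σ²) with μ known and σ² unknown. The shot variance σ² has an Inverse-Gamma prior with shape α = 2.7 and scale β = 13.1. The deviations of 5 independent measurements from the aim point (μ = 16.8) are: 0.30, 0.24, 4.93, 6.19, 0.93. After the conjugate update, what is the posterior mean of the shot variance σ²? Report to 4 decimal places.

With known mean μ and an Inverse-Gamma(α, β) prior on σ², the Normal likelihood is conjugate: posterior is Inv-Gamma(α + n/2, β + Σ(xᵢ−μ)²/2).
Σ(xᵢ−μ)² = (0.30)² + (0.24)² + (4.93)² + (6.19)² + (0.93)² = 63.6335.
Posterior: Inv-Gamma(2.7 + 5/2, 13.1 + 63.6335/2) = Inv-Gamma(5.20, 44.91675).
E[σ²|data] = β/(α−1) = 44.91675/4.20 = 10.6945.

10.6945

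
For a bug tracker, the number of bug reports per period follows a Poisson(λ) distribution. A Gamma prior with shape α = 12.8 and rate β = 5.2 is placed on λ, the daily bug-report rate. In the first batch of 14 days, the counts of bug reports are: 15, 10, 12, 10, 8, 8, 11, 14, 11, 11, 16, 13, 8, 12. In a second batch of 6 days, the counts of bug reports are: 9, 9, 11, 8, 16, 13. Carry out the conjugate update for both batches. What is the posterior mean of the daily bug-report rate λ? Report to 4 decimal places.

With a Gamma(shape α, rate β) prior, the Poisson likelihood is conjugate: the posterior is Gamma(α + ΣXᵢ, β + n).
Batch 1: sum of counts S = 159 over n = 14 days.
After batch 1: Gamma(α+S, β+n) = Gamma(12.8+159, 5.2+14) = Gamma(171.8, 19.2).
Batch 2: sum of counts S = 66 over n = 6 days.
After batch 2: Gamma(α+S, β+n) = Gamma(171.8+66, 19.2+6) = Gamma(237.8, 25.2).
Posterior mean = α/β = 237.8/25.2 = 9.4365.

9.4365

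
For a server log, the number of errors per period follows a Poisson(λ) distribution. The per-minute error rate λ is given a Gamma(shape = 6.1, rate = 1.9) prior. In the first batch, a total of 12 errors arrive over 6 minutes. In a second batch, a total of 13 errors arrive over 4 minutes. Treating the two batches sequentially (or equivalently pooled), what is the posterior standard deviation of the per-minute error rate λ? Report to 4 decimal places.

0.4686

With a Gamma(shape α, rate β) prior, the Poisson likelihood is conjugate: the posterior is Gamma(α + ΣXᵢ, β + n).
After batch 1: Gamma(α+S, β+n) = Gamma(6.1+12, 1.9+6) = Gamma(18.1, 7.9).
After batch 2: Gamma(α+S, β+n) = Gamma(18.1+13, 7.9+4) = Gamma(31.1, 11.9).
SD = √α/β = √31.1/11.9 = 0.4686.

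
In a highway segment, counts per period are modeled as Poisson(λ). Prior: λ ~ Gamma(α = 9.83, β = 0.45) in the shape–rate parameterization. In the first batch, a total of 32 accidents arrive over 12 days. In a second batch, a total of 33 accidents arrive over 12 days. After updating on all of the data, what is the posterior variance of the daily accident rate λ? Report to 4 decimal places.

With a Gamma(shape α, rate β) prior, the Poisson likelihood is conjugate: the posterior is Gamma(α + ΣXᵢ, β + n).
After batch 1: Gamma(α+S, β+n) = Gamma(9.83+32, 0.45+12) = Gamma(41.83, 12.45).
After batch 2: Gamma(α+S, β+n) = Gamma(41.83+33, 12.45+12) = Gamma(74.83, 24.45).
Var = α/β² = 74.83/24.45² = 0.1252.

0.1252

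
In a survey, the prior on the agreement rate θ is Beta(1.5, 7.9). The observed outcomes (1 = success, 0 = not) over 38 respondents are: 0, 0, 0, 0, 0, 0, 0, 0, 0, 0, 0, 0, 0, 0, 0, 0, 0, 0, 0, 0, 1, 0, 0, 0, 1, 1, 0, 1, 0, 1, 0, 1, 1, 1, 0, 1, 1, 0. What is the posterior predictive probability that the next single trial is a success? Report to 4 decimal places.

0.2426

The Beta prior is conjugate to a Binomial/Bernoulli likelihood; the update adds successes to α and failures to β.
Posterior: Beta(α+k, β+n−k) = Beta(1.5+10, 7.9+28) = Beta(11.5, 35.9).
For a single future Bernoulli trial, P(success | data) = α/(α+β) = 0.2426.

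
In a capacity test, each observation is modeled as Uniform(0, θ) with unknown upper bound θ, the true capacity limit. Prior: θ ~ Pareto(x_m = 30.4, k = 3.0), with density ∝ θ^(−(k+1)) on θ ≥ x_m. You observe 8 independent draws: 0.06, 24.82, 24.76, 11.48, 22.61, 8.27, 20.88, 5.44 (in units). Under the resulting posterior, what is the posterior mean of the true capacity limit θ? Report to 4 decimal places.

33.4400

A Pareto(scale x_m, shape k) prior on the upper bound θ of Uniform(0, θ) is conjugate: posterior is Pareto(max(x_m, max xᵢ), k + n).
Sample maximum = 24.82; prior scale x_m = 30.4 → posterior scale = max = 30.40.
Posterior shape = 3.0 + 8 = 11.0.
E[θ|data] = k·x_m/(k−1) = 11.0·30.40/10.0 = 33.4400.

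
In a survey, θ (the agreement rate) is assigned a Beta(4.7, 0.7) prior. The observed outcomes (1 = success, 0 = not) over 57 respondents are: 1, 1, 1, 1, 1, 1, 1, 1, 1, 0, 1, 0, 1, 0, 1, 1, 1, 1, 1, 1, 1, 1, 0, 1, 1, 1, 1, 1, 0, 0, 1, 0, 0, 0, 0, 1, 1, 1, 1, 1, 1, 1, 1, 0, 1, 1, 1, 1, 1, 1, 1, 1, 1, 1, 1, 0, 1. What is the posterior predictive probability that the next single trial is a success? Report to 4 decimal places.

0.7965

The Beta prior is conjugate to a Binomial/Bernoulli likelihood; the update adds successes to α and failures to β.
Posterior: Beta(α+k, β+n−k) = Beta(4.7+45, 0.7+12) = Beta(49.7, 12.7).
For a single future Bernoulli trial, P(success | data) = α/(α+β) = 0.7965.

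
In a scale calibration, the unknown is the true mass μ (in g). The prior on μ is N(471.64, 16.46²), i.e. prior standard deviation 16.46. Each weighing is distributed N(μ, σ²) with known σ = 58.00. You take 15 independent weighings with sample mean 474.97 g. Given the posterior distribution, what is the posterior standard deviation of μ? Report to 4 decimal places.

For Normal data with known variance σ², a Normal(μ₀, σ₀²) prior on μ is conjugate. Posterior precision = 1/σ₀² + n/σ²; posterior mean is the precision-weighted average of μ₀ and x̄.
σ₀² = 16.46² = 270.9316, σ² = 58.00² = 3364; σ² + n·σ₀² = 3364 + 15·270.9316 = 7427.974.
Posterior precision = 1/σ₀² + n/σ² = 1/270.9316 + 15/3364 = (σ² + n·σ₀²)/(σ₀²σ²) = 7427.974/(270.9316·3364); posterior variance σₙ² = σ₀²σ²/(σ² + n·σ₀²) = 270.9316·3364/7427.974 = 122.700201.
Posterior SD = √σₙ² = √(270.9316·3364/7427.974) = 11.0770.

11.0770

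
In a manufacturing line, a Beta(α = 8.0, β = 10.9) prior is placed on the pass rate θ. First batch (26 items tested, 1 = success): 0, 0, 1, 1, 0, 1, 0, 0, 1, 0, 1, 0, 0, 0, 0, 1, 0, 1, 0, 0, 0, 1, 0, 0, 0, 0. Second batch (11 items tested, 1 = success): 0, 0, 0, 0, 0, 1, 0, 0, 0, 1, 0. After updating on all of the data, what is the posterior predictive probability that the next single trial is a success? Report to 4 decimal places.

0.3220

The Beta prior is conjugate to a Binomial/Bernoulli likelihood; the update adds successes to α and failures to β.
After batch 1: Beta(8.0+8, 10.9+18) = Beta(16.0, 28.9).
After batch 2: Beta(16.0+2, 28.9+9) = Beta(18.0, 37.9).
For a single future Bernoulli trial, P(success | data) = α/(α+β) = 0.3220.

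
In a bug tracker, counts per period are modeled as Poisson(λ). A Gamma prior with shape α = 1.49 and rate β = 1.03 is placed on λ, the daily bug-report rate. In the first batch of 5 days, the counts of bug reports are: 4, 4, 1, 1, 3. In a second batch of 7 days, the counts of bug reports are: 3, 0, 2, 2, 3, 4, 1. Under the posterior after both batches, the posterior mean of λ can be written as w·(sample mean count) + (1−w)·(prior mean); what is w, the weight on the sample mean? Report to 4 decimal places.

0.9210

With a Gamma(shape α, rate β) prior, the Poisson likelihood is conjugate: the posterior is Gamma(α + ΣXᵢ, β + n).
Total number of days: n = 5 + 7 = 12.
Posterior mean = (α₀+S)/(β₀+n) = [n/(β₀+n)]·(S/n) + [β₀/(β₀+n)]·(α₀/β₀), so only n and β₀ enter the weight.
Weight on data w = n/(β₀+n) = 12/(1.03+12) = 12/13.03 = 0.9210.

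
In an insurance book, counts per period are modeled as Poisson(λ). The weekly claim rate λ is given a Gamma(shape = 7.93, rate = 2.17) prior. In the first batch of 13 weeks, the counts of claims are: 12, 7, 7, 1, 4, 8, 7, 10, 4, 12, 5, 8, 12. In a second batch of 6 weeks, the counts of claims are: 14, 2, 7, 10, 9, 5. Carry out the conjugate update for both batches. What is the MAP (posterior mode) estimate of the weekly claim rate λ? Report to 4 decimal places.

With a Gamma(shape α, rate β) prior, the Poisson likelihood is conjugate: the posterior is Gamma(α + ΣXᵢ, β + n).
Batch 1: sum of counts S = 97 over n = 13 weeks.
After batch 1: Gamma(α+S, β+n) = Gamma(7.93+97, 2.17+13) = Gamma(104.93, 15.17).
Batch 2: sum of counts S = 47 over n = 6 weeks.
After batch 2: Gamma(α+S, β+n) = Gamma(104.93+47, 15.17+6) = Gamma(151.93, 21.17).
Mode of Gamma(α,β) for α≥1 is (α−1)/β = 150.93/21.17 = 7.1294.

7.1294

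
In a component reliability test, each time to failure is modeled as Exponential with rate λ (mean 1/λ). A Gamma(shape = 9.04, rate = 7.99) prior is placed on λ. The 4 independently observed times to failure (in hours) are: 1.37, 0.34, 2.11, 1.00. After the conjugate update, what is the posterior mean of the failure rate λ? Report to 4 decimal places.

With a Gamma(shape α, rate β) prior on the exponential rate λ, the posterior after n observations with total T = Σxᵢ is Gamma(α+n, β+T).
Sum of observations T = 4.82 hours; n = 4.
Posterior: Gamma(9.04+4, 7.99+4.82) = Gamma(13.04, 12.81).
Posterior mean of λ = α/β = 13.04/12.81 = 1.0180.

1.0180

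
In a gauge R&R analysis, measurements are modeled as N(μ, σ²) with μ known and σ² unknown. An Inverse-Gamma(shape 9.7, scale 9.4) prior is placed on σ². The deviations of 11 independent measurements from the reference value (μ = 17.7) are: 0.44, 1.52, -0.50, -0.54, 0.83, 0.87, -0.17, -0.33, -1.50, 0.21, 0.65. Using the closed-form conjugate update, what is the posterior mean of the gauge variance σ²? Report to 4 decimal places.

0.9206

With known mean μ and an Inverse-Gamma(α, β) prior on σ², the Normal likelihood is conjugate: posterior is Inv-Gamma(α + n/2, β + Σ(xᵢ−μ)²/2).
Σ(xᵢ−μ)² = (0.44)² + (1.52)² + (-0.50)² + (-0.54)² + (0.83)² + (0.87)² + (-0.17)² + (-0.33)² + (-1.50)² + (0.21)² + (0.65)² = 7.3458.
Posterior: Inv-Gamma(9.7 + 11/2, 9.4 + 7.3458/2) = Inv-Gamma(15.20, 13.07290).
E[σ²|data] = β/(α−1) = 13.07290/14.20 = 0.9206.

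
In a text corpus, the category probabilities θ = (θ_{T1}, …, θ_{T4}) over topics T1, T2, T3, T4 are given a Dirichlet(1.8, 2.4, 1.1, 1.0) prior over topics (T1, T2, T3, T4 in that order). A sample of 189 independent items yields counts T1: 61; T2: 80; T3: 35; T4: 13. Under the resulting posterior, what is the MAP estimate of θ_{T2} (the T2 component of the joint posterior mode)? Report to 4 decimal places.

0.4255

The Dirichlet prior is conjugate to the Multinomial likelihood: each posterior αⱼ = prior αⱼ + observed count nⱼ.
Posterior concentration: (62.8, 82.4, 36.1, 14.0), total = 195.3.
Joint mode component: (α_{T2}−1)/(Σα−K) = 81.4/191.3 = 0.4255.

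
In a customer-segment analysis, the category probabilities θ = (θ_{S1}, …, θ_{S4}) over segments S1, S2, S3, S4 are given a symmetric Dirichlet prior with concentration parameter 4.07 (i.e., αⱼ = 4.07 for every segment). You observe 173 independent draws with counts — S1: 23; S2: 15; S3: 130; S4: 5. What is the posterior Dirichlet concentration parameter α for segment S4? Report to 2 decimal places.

The Dirichlet prior is conjugate to the Multinomial likelihood: each posterior αⱼ = prior αⱼ + observed count nⱼ.
Posterior concentration: (27.07, 19.07, 134.07, 9.07), total = 189.28.
α_{S4} = 4.07 + 5 = 9.07.

9.07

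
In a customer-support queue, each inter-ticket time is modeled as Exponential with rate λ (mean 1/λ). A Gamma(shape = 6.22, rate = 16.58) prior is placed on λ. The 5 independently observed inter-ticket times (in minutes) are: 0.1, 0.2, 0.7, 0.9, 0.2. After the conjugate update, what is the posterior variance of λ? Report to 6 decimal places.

0.032154

With a Gamma(shape α, rate β) prior on the exponential rate λ, the posterior after n observations with total T = Σxᵢ is Gamma(α+n, β+T).
Sum of observations T = 2.1 minutes; n = 5.
Posterior: Gamma(6.22+5, 16.58+2.1) = Gamma(11.22, 18.68).
Var = α/β² = 0.032154.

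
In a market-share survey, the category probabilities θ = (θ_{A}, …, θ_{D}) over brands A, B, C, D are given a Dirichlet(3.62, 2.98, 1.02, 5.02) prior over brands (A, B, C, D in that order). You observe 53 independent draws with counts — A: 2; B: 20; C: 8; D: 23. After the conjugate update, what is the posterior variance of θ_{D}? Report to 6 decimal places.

0.003671

The Dirichlet prior is conjugate to the Multinomial likelihood: each posterior αⱼ = prior αⱼ + observed count nⱼ.
Posterior concentration: (5.62, 22.98, 9.02, 28.02), total = 65.64.
Var[θ_j] = α_j(Σα−α_j)/((Σα)²(Σα+1)) = 28.02·37.62/(65.64²·66.64) = 0.003671.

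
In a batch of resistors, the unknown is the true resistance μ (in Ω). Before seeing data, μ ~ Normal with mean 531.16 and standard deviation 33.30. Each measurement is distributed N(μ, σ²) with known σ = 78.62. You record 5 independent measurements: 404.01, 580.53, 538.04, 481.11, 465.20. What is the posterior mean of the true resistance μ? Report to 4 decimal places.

For Normal data with known variance σ², a Normal(μ₀, σ₀²) prior on μ is conjugate. Posterior precision = 1/σ₀² + n/σ²; posterior mean is the precision-weighted average of μ₀ and x̄.
Σxᵢ = 404.01 + 580.53 + 538.04 + 481.11 + 465.20 = 2468.89, so n·x̄ = 2468.89.
σ₀² = 33.30² = 1108.89, σ² = 78.62² = 6181.1044; σ² + n·σ₀² = 6181.1044 + 5·1108.89 = 11725.5544.
Posterior mean = (μ₀/σ₀² + n·x̄/σ²)/(1/σ₀² + n/σ²) = (σ²·μ₀ + σ₀²·n·x̄)/(σ² + n·σ₀²) = (6181.1044·531.16 + 1108.89·2468.89)/11725.5544 = 6020882.845204/11725.5544 = 513.4839.

513.4839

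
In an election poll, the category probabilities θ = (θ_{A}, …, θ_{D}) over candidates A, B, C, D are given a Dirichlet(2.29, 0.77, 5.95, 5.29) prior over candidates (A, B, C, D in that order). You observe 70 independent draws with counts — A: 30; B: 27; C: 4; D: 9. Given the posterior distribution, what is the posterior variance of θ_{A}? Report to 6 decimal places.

The Dirichlet prior is conjugate to the Multinomial likelihood: each posterior αⱼ = prior αⱼ + observed count nⱼ.
Posterior concentration: (32.29, 27.77, 9.95, 14.29), total = 84.30.
Var[θ_j] = α_j(Σα−α_j)/((Σα)²(Σα+1)) = 32.29·52.01/(84.30²·85.30) = 0.002770.

0.002770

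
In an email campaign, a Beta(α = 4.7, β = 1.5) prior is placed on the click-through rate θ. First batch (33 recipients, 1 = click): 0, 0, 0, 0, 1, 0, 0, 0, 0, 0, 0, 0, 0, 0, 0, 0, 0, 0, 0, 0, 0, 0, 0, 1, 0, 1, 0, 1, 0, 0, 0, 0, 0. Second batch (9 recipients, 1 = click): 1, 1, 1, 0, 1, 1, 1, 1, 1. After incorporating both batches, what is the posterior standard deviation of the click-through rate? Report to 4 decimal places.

The Beta prior is conjugate to a Binomial/Bernoulli likelihood; the update adds successes to α and failures to β.
After batch 1: Beta(4.7+4, 1.5+29) = Beta(8.7, 30.5).
After batch 2: Beta(8.7+8, 30.5+1) = Beta(16.7, 31.5).
Var = αβ/((α+β)²(α+β+1)) = 16.7·31.5/(48.2²·49.2) = 0.00460222; SD = √0.00460222 = 0.0678.

0.0678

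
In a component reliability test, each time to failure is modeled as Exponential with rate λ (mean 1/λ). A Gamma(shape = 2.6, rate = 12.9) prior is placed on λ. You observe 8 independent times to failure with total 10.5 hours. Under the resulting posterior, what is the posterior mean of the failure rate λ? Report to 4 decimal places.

With a Gamma(shape α, rate β) prior on the exponential rate λ, the posterior after n observations with total T = Σxᵢ is Gamma(α+n, β+T).
Posterior: Gamma(2.6+8, 12.9+10.5) = Gamma(10.6, 23.4).
Posterior mean of λ = α/β = 10.6/23.4 = 0.4530.

0.4530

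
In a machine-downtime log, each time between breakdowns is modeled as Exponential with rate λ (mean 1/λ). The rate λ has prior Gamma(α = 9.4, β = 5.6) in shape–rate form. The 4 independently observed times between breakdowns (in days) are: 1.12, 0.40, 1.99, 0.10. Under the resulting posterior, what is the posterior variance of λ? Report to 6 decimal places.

With a Gamma(shape α, rate β) prior on the exponential rate λ, the posterior after n observations with total T = Σxᵢ is Gamma(α+n, β+T).
Sum of observations T = 3.61 days; n = 4.
Posterior: Gamma(9.4+4, 5.6+3.61) = Gamma(13.4, 9.21).
Var = α/β² = 0.157974.

0.157974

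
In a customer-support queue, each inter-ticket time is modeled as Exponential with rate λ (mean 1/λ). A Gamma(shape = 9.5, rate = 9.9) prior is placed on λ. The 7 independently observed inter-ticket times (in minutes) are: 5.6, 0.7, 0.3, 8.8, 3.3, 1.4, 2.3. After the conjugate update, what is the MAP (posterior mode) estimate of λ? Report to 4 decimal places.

0.4799

With a Gamma(shape α, rate β) prior on the exponential rate λ, the posterior after n observations with total T = Σxᵢ is Gamma(α+n, β+T).
Sum of observations T = 22.4 minutes; n = 7.
Posterior: Gamma(9.5+7, 9.9+22.4) = Gamma(16.5, 32.3).
Mode = (α−1)/β = 0.4799.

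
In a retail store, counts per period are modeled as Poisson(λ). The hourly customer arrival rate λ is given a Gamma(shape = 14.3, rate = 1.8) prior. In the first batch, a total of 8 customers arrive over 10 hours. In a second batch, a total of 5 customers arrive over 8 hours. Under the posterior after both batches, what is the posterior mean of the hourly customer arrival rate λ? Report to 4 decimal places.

With a Gamma(shape α, rate β) prior, the Poisson likelihood is conjugate: the posterior is Gamma(α + ΣXᵢ, β + n).
After batch 1: Gamma(α+S, β+n) = Gamma(14.3+8, 1.8+10) = Gamma(22.3, 11.8).
After batch 2: Gamma(α+S, β+n) = Gamma(22.3+5, 11.8+8) = Gamma(27.3, 19.8).
Posterior mean = α/β = 27.3/19.8 = 1.3788.

1.3788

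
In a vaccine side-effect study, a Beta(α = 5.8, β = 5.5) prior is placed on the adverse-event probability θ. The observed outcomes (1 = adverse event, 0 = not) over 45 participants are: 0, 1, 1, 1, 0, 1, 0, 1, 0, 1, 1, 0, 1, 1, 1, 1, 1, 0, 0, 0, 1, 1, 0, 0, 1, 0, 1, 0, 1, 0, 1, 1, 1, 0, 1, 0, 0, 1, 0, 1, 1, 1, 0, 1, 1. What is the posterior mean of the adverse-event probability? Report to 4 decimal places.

The Beta prior is conjugate to a Binomial/Bernoulli likelihood; the update adds successes to α and failures to β.
Posterior: Beta(α+k, β+n−k) = Beta(5.8+27, 5.5+18) = Beta(32.8, 23.5).
Posterior mean = α/(α+β) = 32.8/56.3 = 0.5826.

0.5826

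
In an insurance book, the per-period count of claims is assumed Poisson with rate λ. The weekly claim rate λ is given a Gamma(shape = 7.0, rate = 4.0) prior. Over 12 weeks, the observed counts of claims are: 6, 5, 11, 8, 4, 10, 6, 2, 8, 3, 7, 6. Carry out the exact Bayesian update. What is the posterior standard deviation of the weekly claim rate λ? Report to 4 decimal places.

With a Gamma(shape α, rate β) prior, the Poisson likelihood is conjugate: the posterior is Gamma(α + ΣXᵢ, β + n).
Sum of counts S = 76 over n = 12 weeks.
Posterior: Gamma(α+S, β+n) = Gamma(7.0+76, 4.0+12) = Gamma(83.0, 16.0).
SD = √α/β = √83.0/16.0 = 0.5694.

0.5694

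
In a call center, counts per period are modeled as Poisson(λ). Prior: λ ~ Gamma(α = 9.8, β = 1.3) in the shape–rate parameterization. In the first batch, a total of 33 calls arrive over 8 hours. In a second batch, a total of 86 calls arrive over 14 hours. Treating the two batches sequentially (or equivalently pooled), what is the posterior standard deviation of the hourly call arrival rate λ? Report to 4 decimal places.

With a Gamma(shape α, rate β) prior, the Poisson likelihood is conjugate: the posterior is Gamma(α + ΣXᵢ, β + n).
After batch 1: Gamma(α+S, β+n) = Gamma(9.8+33, 1.3+8) = Gamma(42.8, 9.3).
After batch 2: Gamma(α+S, β+n) = Gamma(42.8+86, 9.3+14) = Gamma(128.8, 23.3).
SD = √α/β = √128.8/23.3 = 0.4871.

0.4871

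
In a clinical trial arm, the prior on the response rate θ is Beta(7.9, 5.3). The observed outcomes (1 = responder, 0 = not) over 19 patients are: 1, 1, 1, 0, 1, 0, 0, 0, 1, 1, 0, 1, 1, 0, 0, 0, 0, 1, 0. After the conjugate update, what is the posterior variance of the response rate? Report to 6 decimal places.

The Beta prior is conjugate to a Binomial/Bernoulli likelihood; the update adds successes to α and failures to β.
Posterior: Beta(α+k, β+n−k) = Beta(7.9+9, 5.3+10) = Beta(16.9, 15.3).
Var = αβ/((α+β)²(α+β+1)) = 16.9·15.3/(32.2²·33.2) = 0.007512.

0.007512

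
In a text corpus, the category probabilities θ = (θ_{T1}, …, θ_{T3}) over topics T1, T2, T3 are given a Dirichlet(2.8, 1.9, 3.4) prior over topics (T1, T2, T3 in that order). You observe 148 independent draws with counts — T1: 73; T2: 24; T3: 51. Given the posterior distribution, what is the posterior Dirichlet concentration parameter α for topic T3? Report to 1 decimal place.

The Dirichlet prior is conjugate to the Multinomial likelihood: each posterior αⱼ = prior αⱼ + observed count nⱼ.
Posterior concentration: (75.8, 25.9, 54.4), total = 156.1.
α_{T3} = 3.4 + 51 = 54.4.

54.4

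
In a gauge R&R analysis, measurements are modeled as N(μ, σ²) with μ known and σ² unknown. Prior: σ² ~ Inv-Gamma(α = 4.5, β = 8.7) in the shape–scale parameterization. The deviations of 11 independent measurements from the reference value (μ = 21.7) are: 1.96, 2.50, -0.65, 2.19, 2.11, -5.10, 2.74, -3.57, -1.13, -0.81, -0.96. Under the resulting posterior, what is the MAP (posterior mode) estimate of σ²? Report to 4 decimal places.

With known mean μ and an Inverse-Gamma(α, β) prior on σ², the Normal likelihood is conjugate: posterior is Inv-Gamma(α + n/2, β + Σ(xᵢ−μ)²/2).
Σ(xᵢ−μ)² = (1.96)² + (2.50)² + (-0.65)² + (2.19)² + (2.11)² + (-5.10)² + (2.74)² + (-3.57)² + (-1.13)² + (-0.81)² + (-0.96)² = 68.8794.
Posterior: Inv-Gamma(4.5 + 11/2, 8.7 + 68.8794/2) = Inv-Gamma(10.00, 43.13970).
Mode = β/(α+1) = 43.13970/11.00 = 3.9218.

3.9218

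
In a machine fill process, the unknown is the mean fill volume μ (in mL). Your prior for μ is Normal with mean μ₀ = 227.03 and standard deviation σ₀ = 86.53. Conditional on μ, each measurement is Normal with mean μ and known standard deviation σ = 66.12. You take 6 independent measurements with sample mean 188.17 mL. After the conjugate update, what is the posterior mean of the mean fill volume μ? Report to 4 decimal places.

191.6163

For Normal data with known variance σ², a Normal(μ₀, σ₀²) prior on μ is conjugate. Posterior precision = 1/σ₀² + n/σ²; posterior mean is the precision-weighted average of μ₀ and x̄.
n·x̄ = 6·188.17 = 1129.02.
σ₀² = 86.53² = 7487.4409, σ² = 66.12² = 4371.8544; σ² + n·σ₀² = 4371.8544 + 6·7487.4409 = 49296.4998.
Posterior mean = (μ₀/σ₀² + n·x̄/σ²)/(1/σ₀² + n/σ²) = (σ²·μ₀ + σ₀²·n·x̄)/(σ² + n·σ₀²) = (4371.8544·227.03 + 7487.4409·1129.02)/49296.4998 = 9446012.62935/49296.4998 = 191.6163.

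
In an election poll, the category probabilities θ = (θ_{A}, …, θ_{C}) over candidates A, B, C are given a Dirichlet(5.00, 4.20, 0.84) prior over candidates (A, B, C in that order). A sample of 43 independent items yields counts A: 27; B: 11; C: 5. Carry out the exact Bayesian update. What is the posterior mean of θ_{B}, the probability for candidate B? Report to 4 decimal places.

0.2866

The Dirichlet prior is conjugate to the Multinomial likelihood: each posterior αⱼ = prior αⱼ + observed count nⱼ.
Posterior concentration: (32.00, 15.20, 5.84), total = 53.04.
E[θ_{B}|data] = α_{B}/Σα = 15.20/53.04 = 0.2866.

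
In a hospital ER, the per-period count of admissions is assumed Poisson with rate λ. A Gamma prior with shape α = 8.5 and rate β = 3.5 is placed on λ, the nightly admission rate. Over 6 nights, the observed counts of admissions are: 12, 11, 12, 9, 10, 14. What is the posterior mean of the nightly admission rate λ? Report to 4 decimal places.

With a Gamma(shape α, rate β) prior, the Poisson likelihood is conjugate: the posterior is Gamma(α + ΣXᵢ, β + n).
Sum of counts S = 68 over n = 6 nights.
Posterior: Gamma(α+S, β+n) = Gamma(8.5+68, 3.5+6) = Gamma(76.5, 9.5).
Posterior mean = α/β = 76.5/9.5 = 8.0526.

8.0526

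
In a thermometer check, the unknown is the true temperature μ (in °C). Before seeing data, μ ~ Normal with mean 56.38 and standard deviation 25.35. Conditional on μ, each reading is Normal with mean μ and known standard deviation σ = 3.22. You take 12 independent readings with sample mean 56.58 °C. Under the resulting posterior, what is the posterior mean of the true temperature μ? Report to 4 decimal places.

For Normal data with known variance σ², a Normal(μ₀, σ₀²) prior on μ is conjugate. Posterior precision = 1/σ₀² + n/σ²; posterior mean is the precision-weighted average of μ₀ and x̄.
n·x̄ = 12·56.58 = 678.96.
σ₀² = 25.35² = 642.6225, σ² = 3.22² = 10.3684; σ² + n·σ₀² = 10.3684 + 12·642.6225 = 7721.8384.
Posterior mean = (μ₀/σ₀² + n·x̄/σ²)/(1/σ₀² + n/σ²) = (σ²·μ₀ + σ₀²·n·x̄)/(σ² + n·σ₀²) = (10.3684·56.38 + 642.6225·678.96)/7721.8384 = 436899.542992/7721.8384 = 56.5797.

56.5797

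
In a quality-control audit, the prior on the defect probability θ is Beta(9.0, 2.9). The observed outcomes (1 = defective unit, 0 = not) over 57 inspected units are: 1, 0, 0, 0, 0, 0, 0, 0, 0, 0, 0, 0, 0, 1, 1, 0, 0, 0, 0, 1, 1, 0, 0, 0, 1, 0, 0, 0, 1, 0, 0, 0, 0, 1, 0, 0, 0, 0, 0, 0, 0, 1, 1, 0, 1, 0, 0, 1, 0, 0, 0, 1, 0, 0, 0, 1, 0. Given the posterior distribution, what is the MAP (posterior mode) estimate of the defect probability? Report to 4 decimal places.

0.3288

The Beta prior is conjugate to a Binomial/Bernoulli likelihood; the update adds successes to α and failures to β.
Posterior: Beta(α+k, β+n−k) = Beta(9.0+14, 2.9+43) = Beta(23.0, 45.9).
Mode of Beta(a,b) for a,b>1 is (a−1)/(a+b−2) = 22.0/66.9 = 0.3288.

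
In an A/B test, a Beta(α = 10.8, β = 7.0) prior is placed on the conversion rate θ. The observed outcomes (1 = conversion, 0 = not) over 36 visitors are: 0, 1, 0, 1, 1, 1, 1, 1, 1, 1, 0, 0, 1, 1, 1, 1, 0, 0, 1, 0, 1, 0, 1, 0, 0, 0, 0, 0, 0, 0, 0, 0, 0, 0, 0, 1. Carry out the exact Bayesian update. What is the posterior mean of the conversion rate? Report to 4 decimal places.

The Beta prior is conjugate to a Binomial/Bernoulli likelihood; the update adds successes to α and failures to β.
Posterior: Beta(α+k, β+n−k) = Beta(10.8+16, 7.0+20) = Beta(26.8, 27.0).
Posterior mean = α/(α+β) = 26.8/53.8 = 0.4981.

0.4981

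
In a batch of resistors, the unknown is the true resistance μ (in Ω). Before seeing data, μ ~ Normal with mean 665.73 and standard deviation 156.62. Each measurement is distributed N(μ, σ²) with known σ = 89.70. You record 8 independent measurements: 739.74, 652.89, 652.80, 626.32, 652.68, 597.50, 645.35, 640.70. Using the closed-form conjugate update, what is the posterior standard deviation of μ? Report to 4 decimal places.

For Normal data with known variance σ², a Normal(μ₀, σ₀²) prior on μ is conjugate. Posterior precision = 1/σ₀² + n/σ²; posterior mean is the precision-weighted average of μ₀ and x̄.
σ₀² = 156.62² = 24529.8244, σ² = 89.70² = 8046.09; σ² + n·σ₀² = 8046.09 + 8·24529.8244 = 204284.6852.
Posterior precision = 1/σ₀² + n/σ² = 1/24529.8244 + 8/8046.09 = (σ² + n·σ₀²)/(σ₀²σ²) = 204284.6852/(24529.8244·8046.09); posterior variance σₙ² = σ₀²σ²/(σ² + n·σ₀²) = 24529.8244·8046.09/204284.6852 = 966.147681.
Posterior SD = √σₙ² = √(24529.8244·8046.09/204284.6852) = 31.0829.

31.0829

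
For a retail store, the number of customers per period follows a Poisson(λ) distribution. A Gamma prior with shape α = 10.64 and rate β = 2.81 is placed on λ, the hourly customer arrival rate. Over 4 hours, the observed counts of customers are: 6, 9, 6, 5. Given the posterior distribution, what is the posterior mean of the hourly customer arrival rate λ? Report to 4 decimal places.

With a Gamma(shape α, rate β) prior, the Poisson likelihood is conjugate: the posterior is Gamma(α + ΣXᵢ, β + n).
Sum of counts S = 26 over n = 4 hours.
Posterior: Gamma(α+S, β+n) = Gamma(10.64+26, 2.81+4) = Gamma(36.64, 6.81).
Posterior mean = α/β = 36.64/6.81 = 5.3803.

5.3803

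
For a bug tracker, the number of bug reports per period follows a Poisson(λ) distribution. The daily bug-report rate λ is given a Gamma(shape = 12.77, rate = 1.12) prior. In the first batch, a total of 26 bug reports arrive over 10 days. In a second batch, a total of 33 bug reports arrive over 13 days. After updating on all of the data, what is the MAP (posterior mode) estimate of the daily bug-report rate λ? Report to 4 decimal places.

With a Gamma(shape α, rate β) prior, the Poisson likelihood is conjugate: the posterior is Gamma(α + ΣXᵢ, β + n).
After batch 1: Gamma(α+S, β+n) = Gamma(12.77+26, 1.12+10) = Gamma(38.77, 11.12).
After batch 2: Gamma(α+S, β+n) = Gamma(38.77+33, 11.12+13) = Gamma(71.77, 24.12).
Mode of Gamma(α,β) for α≥1 is (α−1)/β = 70.77/24.12 = 2.9341.

2.9341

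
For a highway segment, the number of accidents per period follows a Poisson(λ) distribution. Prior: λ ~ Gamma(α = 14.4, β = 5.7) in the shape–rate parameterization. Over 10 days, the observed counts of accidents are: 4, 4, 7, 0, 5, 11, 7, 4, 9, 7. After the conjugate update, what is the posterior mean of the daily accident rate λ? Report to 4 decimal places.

4.6115

With a Gamma(shape α, rate β) prior, the Poisson likelihood is conjugate: the posterior is Gamma(α + ΣXᵢ, β + n).
Sum of counts S = 58 over n = 10 days.
Posterior: Gamma(α+S, β+n) = Gamma(14.4+58, 5.7+10) = Gamma(72.4, 15.7).
Posterior mean = α/β = 72.4/15.7 = 4.6115.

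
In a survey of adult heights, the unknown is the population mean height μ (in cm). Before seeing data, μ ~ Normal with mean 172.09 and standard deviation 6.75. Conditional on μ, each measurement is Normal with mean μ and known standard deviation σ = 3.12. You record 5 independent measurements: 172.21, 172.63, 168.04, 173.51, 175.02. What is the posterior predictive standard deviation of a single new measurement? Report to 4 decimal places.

3.4061

For Normal data with known variance σ², a Normal(μ₀, σ₀²) prior on μ is conjugate. Posterior precision = 1/σ₀² + n/σ²; posterior mean is the precision-weighted average of μ₀ and x̄.
σ₀² = 6.75² = 45.5625, σ² = 3.12² = 9.7344; σ² + n·σ₀² = 9.7344 + 5·45.5625 = 237.5469.
Posterior precision = 1/σ₀² + n/σ² = 1/45.5625 + 5/9.7344 = (σ² + n·σ₀²)/(σ₀²σ²) = 237.5469/(45.5625·9.7344); posterior variance σₙ² = σ₀²σ²/(σ² + n·σ₀²) = 45.5625·9.7344/237.5469 = 1.867099.
Predictive variance for one new observation = σₙ² + σ² = 45.5625·9.7344/237.5469 + 9.7344 = σ²·(σ₀² + 237.5469)/237.5469 = 9.7344·283.1094/237.5469 = 11.601499; SD = √(9.7344·283.1094/237.5469) = 3.4061.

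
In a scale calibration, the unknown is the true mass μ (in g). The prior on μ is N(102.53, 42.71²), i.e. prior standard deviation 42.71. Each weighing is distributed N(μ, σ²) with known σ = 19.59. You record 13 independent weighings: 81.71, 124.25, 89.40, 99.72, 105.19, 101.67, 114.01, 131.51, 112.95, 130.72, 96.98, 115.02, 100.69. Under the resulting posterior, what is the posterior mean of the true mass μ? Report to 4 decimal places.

107.8993

For Normal data with known variance σ², a Normal(μ₀, σ₀²) prior on μ is conjugate. Posterior precision = 1/σ₀² + n/σ²; posterior mean is the precision-weighted average of μ₀ and x̄.
Σxᵢ = 81.71 + 124.25 + 89.40 + 99.72 + 105.19 + 101.67 + 114.01 + 131.51 + 112.95 + 130.72 + 96.98 + 115.02 + 100.69 = 1403.82, so n·x̄ = 1403.82.
σ₀² = 42.71² = 1824.1441, σ² = 19.59² = 383.7681; σ² + n·σ₀² = 383.7681 + 13·1824.1441 = 24097.6414.
Posterior mean = (μ₀/σ₀² + n·x̄/σ²)/(1/σ₀² + n/σ²) = (σ²·μ₀ + σ₀²·n·x̄)/(σ² + n·σ₀²) = (383.7681·102.53 + 1824.1441·1403.82)/24097.6414 = 2600117.713755/24097.6414 = 107.8993.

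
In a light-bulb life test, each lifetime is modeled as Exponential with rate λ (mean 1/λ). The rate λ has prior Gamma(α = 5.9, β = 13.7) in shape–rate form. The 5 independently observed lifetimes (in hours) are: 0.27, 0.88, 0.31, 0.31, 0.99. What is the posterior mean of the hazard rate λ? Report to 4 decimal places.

With a Gamma(shape α, rate β) prior on the exponential rate λ, the posterior after n observations with total T = Σxᵢ is Gamma(α+n, β+T).
Sum of observations T = 2.76 hours; n = 5.
Posterior: Gamma(5.9+5, 13.7+2.76) = Gamma(10.9, 16.46).
Posterior mean of λ = α/β = 10.9/16.46 = 0.6622.

0.6622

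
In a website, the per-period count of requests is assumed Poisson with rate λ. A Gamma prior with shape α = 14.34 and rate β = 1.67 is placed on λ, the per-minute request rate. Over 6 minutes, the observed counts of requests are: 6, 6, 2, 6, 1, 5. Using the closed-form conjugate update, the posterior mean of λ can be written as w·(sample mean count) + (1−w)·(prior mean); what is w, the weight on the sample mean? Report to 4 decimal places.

0.7823

With a Gamma(shape α, rate β) prior, the Poisson likelihood is conjugate: the posterior is Gamma(α + ΣXᵢ, β + n).
Posterior mean = (α₀+S)/(β₀+n) = [n/(β₀+n)]·(S/n) + [β₀/(β₀+n)]·(α₀/β₀), so only n and β₀ enter the weight.
Weight on data w = n/(β₀+n) = 6/(1.67+6) = 6/7.67 = 0.7823.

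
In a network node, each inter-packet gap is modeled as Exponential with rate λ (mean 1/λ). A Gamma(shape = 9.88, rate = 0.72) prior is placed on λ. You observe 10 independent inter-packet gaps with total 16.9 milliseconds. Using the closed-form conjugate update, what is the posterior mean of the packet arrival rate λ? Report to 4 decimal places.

1.1283

With a Gamma(shape α, rate β) prior on the exponential rate λ, the posterior after n observations with total T = Σxᵢ is Gamma(α+n, β+T).
Posterior: Gamma(9.88+10, 0.72+16.9) = Gamma(19.88, 17.62).
Posterior mean of λ = α/β = 19.88/17.62 = 1.1283.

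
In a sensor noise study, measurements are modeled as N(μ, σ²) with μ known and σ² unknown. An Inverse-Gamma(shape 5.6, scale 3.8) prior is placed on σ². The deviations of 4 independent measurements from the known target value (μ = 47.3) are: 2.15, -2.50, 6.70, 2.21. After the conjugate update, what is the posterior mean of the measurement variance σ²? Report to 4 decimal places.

With known mean μ and an Inverse-Gamma(α, β) prior on σ², the Normal likelihood is conjugate: posterior is Inv-Gamma(α + n/2, β + Σ(xᵢ−μ)²/2).
Σ(xᵢ−μ)² = (2.15)² + (-2.50)² + (6.70)² + (2.21)² = 60.6466.
Posterior: Inv-Gamma(5.6 + 4/2, 3.8 + 60.6466/2) = Inv-Gamma(7.60, 34.12330).
E[σ²|data] = β/(α−1) = 34.12330/6.60 = 5.1702.

5.1702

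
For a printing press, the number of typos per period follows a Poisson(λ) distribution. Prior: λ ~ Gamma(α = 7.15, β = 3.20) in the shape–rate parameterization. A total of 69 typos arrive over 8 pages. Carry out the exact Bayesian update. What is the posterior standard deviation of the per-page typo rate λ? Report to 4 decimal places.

0.7791

With a Gamma(shape α, rate β) prior, the Poisson likelihood is conjugate: the posterior is Gamma(α + ΣXᵢ, β + n).
Posterior: Gamma(α+S, β+n) = Gamma(7.15+69, 3.20+8) = Gamma(76.15, 11.20).
SD = √α/β = √76.15/11.20 = 0.7791.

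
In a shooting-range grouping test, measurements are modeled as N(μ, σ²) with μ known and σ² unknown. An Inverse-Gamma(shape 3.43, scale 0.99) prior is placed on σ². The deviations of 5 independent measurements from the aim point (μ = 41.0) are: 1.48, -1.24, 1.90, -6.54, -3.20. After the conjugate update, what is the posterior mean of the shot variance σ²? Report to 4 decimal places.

6.3215

With known mean μ and an Inverse-Gamma(α, β) prior on σ², the Normal likelihood is conjugate: posterior is Inv-Gamma(α + n/2, β + Σ(xᵢ−μ)²/2).
Σ(xᵢ−μ)² = (1.48)² + (-1.24)² + (1.90)² + (-6.54)² + (-3.20)² = 60.3496.
Posterior: Inv-Gamma(3.43 + 5/2, 0.99 + 60.3496/2) = Inv-Gamma(5.93, 31.16480).
E[σ²|data] = β/(α−1) = 31.16480/4.93 = 6.3215.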